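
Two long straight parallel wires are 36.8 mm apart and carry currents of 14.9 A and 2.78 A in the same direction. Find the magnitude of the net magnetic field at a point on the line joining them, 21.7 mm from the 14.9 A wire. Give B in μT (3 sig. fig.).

B ≈ 101 μT

Each long wire gives B = μ₀I/(2πd). Distances are d₁ = 0.0217 m and d₂ = 0.0151 m.
B₁ = 1.37×10⁻⁴ T, B₂ = 3.68×10⁻⁵ T.
Between parallel currents the two contributions point in opposite directions, so they subtract. B = |B₁ − B₂| = |1.37×10⁻⁴ − 3.68×10⁻⁵| = 1.01×10⁻⁴ T.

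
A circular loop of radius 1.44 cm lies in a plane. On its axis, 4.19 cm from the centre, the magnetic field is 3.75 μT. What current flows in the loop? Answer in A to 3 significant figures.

On the axis of a loop, B = μ₀IR²/[2(R²+z²)^(3/2)], so I = 2B(R²+z²)^(3/2)/(μ₀R²).
R² + z² = 0.0002074 + 0.001756 = 0.001963 m²; raised to 3/2 gives 8.70×10⁻⁵ m³.
I = 2 × 3.75×10⁻⁶ × 8.70×10⁻⁵ / (1.26×10⁻⁶ × 0.0002074) = 2.50 A.

I ≈ 2.50 A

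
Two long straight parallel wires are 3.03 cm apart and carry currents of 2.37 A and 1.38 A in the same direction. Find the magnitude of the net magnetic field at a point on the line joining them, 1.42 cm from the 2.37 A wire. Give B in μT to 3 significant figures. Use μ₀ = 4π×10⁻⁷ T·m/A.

B ≈ 16.2 μT

Each long wire gives B = μ₀I/(2πd). Distances are d₁ = 0.0142 m and d₂ = 0.0161 m.
B₁ = 3.34×10⁻⁵ T, B₂ = 1.71×10⁻⁵ T.
Between parallel currents the two contributions point in opposite directions, so they subtract. B = |B₁ − B₂| = |3.34×10⁻⁵ − 1.71×10⁻⁵| = 1.62×10⁻⁵ T.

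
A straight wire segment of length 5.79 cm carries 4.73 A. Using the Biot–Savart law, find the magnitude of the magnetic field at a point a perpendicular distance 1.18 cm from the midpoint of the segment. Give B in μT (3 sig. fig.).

For a finite straight segment, B = (μ₀I/4πd)(sinθ₁ + sinθ₂), where θ₁, θ₂ are the angles from the perpendicular to each end.
The perpendicular from the point meets the wire at its midpoint, so each end is L/2 = 0.02895 m away along the wire.
sinθ₁ = 0.02895/√(0.02895²+0.0118²) = 0.9260; sinθ₂ = 0.02895/√(0.02895²+0.0118²) = 0.9260.
B = (4π×10⁻⁷ × 4.73) / (4π × 0.0118) × (0.9260 + 0.9260) = 7.42×10⁻⁵ T.

B ≈ 74.2 μT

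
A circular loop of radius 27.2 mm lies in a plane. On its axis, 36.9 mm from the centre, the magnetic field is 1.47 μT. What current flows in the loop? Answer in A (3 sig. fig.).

I ≈ 0.305 A

On the axis of a loop, B = μ₀IR²/[2(R²+z²)^(3/2)], so I = 2B(R²+z²)^(3/2)/(μ₀R²).
R² + z² = 0.0007398 + 0.001362 = 0.002101 m²; raised to 3/2 gives 9.63×10⁻⁵ m³.
I = 2 × 1.47×10⁻⁶ × 9.63×10⁻⁵ / (1.26×10⁻⁶ × 0.0007398) = 0.305 A.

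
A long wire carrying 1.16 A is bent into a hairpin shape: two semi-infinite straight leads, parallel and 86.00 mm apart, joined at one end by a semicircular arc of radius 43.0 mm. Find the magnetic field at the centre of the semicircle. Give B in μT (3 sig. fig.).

The semicircular arc contributes B_arc = μ₀I·π/(4πR) = μ₀I/(4R) = 8.47×10⁻⁶ T.
Each semi-infinite lead is at perpendicular distance R = 0.043 m from the centre, with the perpendicular foot at its near end, so it contributes μ₀I/(4πR); both point the same way, together 5.40×10⁻⁶ T.
Arc and leads all point the same direction: B = 8.47×10⁻⁶ + 5.40×10⁻⁶ = 1.39×10⁻⁵ T.

B ≈ 13.9 μT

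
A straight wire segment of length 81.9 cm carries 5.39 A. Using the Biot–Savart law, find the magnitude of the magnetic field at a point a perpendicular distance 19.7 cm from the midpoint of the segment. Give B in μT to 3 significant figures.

B ≈ 4.93 μT

For a finite straight segment, B = (μ₀I/4πd)(sinθ₁ + sinθ₂), where θ₁, θ₂ are the angles from the perpendicular to each end.
The perpendicular from the point meets the wire at its midpoint, so each end is L/2 = 0.4095 m away along the wire.
sinθ₁ = 0.4095/√(0.4095²+0.197²) = 0.9011; sinθ₂ = 0.4095/√(0.4095²+0.197²) = 0.9011.
B = (4π×10⁻⁷ × 5.39) / (4π × 0.197) × (0.9011 + 0.9011) = 4.93×10⁻⁶ T.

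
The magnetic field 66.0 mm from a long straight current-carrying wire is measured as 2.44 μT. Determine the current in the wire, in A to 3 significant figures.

I ≈ 0.805 A

For a long straight wire B = μ₀I/(2πd), so I = 2πdB/μ₀.
I = 2π × 0.066 × 2.44×10⁻⁶ / (4π×10⁻⁷) = 0.805 A.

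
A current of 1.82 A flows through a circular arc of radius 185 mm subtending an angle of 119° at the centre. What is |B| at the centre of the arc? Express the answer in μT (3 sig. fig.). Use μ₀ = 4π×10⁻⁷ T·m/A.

B ≈ 2.04 μT

The Biot–Savart field of a circular arc at its centre is B = μ₀Iφ/(4πR), with φ = 2.077 rad.
B = (4π×10⁻⁷ × 1.82 × 2.077) / (4π × 0.185) = 2.04×10⁻⁶ T.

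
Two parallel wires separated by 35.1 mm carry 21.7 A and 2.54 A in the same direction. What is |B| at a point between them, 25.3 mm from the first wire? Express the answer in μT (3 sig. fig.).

B ≈ 120 μT

Each long wire gives B = μ₀I/(2πd). Distances are d₁ = 0.0253 m and d₂ = 0.0098 m.
B₁ = 1.72×10⁻⁴ T, B₂ = 5.18×10⁻⁵ T.
Between parallel currents the two contributions point in opposite directions, so they subtract. B = |B₁ − B₂| = |1.72×10⁻⁴ − 5.18×10⁻⁵| = 1.20×10⁻⁴ T.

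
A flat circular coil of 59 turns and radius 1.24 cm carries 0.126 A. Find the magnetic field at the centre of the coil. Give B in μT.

For an N-turn flat coil, B = Nμ₀I/(2R) with R = 0.0124 m.
B = 59 × 6.38×10⁻⁶ T = 3.77×10⁻⁴ T.

B ≈ 377 μT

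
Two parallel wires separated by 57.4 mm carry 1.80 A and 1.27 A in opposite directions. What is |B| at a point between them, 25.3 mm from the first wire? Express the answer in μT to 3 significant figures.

Each long wire gives B = μ₀I/(2πd). Distances are d₁ = 0.0253 m and d₂ = 0.0321 m.
B₁ = 1.42×10⁻⁵ T, B₂ = 7.91×10⁻⁶ T.
Between antiparallel currents both contributions point the same way, so they add. B = B₁ + B₂ = 1.42×10⁻⁵ + 7.91×10⁻⁶ = 2.21×10⁻⁵ T.

B ≈ 22.1 μT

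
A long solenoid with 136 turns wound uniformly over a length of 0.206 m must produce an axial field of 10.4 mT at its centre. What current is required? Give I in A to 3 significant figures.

I ≈ 12.5 A

Inside a long solenoid B = μ₀nI with n = 660.2 m⁻¹, so I = B/(μ₀n).
I = 1.04×10⁻² / (4π×10⁻⁷ × 660.2) = 12.5 A.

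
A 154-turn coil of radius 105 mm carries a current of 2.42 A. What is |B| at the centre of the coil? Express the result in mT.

B ≈ 2.23 mT

For an N-turn flat coil, B = Nμ₀I/(2R) with R = 0.105 m.
B = 154 × 1.45×10⁻⁵ T = 2.23×10⁻³ T.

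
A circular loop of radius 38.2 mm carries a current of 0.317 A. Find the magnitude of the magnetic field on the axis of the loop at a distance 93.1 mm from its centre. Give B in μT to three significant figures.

On the axis of a circular loop, B = μ₀IR² / [2(R²+z²)^(3/2)].
R² + z² = (0.0382)² + (0.0931)² = 0.01013 m², and (R²+z²)^(3/2) = 1.02×10⁻³ m³.
B = (4π×10⁻⁷ × 0.317 × 0.001459) / (2 × 1.02×10⁻³) = 2.85×10⁻⁷ T.

B ≈ 0.285 μT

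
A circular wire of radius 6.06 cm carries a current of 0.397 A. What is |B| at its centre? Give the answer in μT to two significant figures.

B ≈ 4.1 μT

At the centre of a circular loop the Biot–Savart law gives B = μ₀I/(2R).
B = (4π×10⁻⁷ × 0.397) / (2 × 0.0606) = 4.12×10⁻⁶ T.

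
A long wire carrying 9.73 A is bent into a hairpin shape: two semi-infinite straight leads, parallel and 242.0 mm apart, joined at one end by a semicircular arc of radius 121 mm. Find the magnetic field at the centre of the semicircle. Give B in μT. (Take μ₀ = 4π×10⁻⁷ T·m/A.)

B ≈ 41.3 μT

The semicircular arc contributes B_arc = μ₀I·π/(4πR) = μ₀I/(4R) = 2.53×10⁻⁵ T.
Each semi-infinite lead is at perpendicular distance R = 0.121 m from the centre, with the perpendicular foot at its near end, so it contributes μ₀I/(4πR); both point the same way, together 1.61×10⁻⁵ T.
Arc and leads all point the same direction: B = 2.53×10⁻⁵ + 1.61×10⁻⁵ = 4.13×10⁻⁵ T.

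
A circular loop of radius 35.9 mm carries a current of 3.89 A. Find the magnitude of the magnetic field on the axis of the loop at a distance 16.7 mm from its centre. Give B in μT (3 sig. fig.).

B ≈ 50.7 μT

On the axis of a circular loop, B = μ₀IR² / [2(R²+z²)^(3/2)].
R² + z² = (0.0359)² + (0.0167)² = 0.001568 m², and (R²+z²)^(3/2) = 6.21×10⁻⁵ m³.
B = (4π×10⁻⁷ × 3.89 × 0.001289) / (2 × 6.21×10⁻⁵) = 5.07×10⁻⁵ T.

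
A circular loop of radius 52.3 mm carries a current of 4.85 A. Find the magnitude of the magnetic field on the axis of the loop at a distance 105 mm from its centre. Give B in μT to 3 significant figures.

On the axis of a circular loop, B = μ₀IR² / [2(R²+z²)^(3/2)].
R² + z² = (0.0523)² + (0.105)² = 0.01376 m², and (R²+z²)^(3/2) = 1.61×10⁻³ m³.
B = (4π×10⁻⁷ × 4.85 × 0.002735) / (2 × 1.61×10⁻³) = 5.16×10⁻⁶ T.

B ≈ 5.16 μT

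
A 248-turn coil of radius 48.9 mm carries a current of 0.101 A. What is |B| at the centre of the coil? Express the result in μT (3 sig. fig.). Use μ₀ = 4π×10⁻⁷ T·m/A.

For an N-turn flat coil, B = Nμ₀I/(2R) with R = 0.0489 m.
B = 248 × 1.30×10⁻⁶ T = 3.22×10⁻⁴ T.

B ≈ 322 μT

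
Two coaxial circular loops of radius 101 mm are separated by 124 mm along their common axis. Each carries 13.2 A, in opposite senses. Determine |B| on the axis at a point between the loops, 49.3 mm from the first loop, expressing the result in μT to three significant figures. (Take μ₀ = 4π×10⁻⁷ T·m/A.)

B ≈ 16.9 μT

Each loop contributes B = μ₀IR²/[2(R²+z²)^(3/2)] on the axis, with z measured from that loop.
Loop 1 (z = 0.0493 m): B₁ = 5.96×10⁻⁵ T. Loop 2 (z = 0.0747 m): B₂ = 4.27×10⁻⁵ T.
The fields oppose: B = |B₁ − B₂| = 1.69×10⁻⁵ T.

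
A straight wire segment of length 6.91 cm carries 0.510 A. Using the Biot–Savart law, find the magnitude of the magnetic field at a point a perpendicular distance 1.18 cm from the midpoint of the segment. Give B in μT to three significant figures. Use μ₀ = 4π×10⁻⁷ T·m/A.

For a finite straight segment, B = (μ₀I/4πd)(sinθ₁ + sinθ₂), where θ₁, θ₂ are the angles from the perpendicular to each end.
The perpendicular from the point meets the wire at its midpoint, so each end is L/2 = 0.03455 m away along the wire.
sinθ₁ = 0.03455/√(0.03455²+0.0118²) = 0.9463; sinθ₂ = 0.03455/√(0.03455²+0.0118²) = 0.9463.
B = (4π×10⁻⁷ × 0.510) / (4π × 0.0118) × (0.9463 + 0.9463) = 8.18×10⁻⁶ T.

B ≈ 8.18 μT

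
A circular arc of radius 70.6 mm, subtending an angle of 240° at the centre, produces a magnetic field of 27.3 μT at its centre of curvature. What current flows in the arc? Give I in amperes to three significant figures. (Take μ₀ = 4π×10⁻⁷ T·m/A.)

For a circular arc, B = μ₀Iφ/(4πR) with φ in radians; here φ = 4.189 rad.
So I = 4πRB/(μ₀φ) = 4π × 0.0706 × 2.73×10⁻⁵ / (4π×10⁻⁷ × 4.189) = 4.60 A.

I ≈ 4.60 A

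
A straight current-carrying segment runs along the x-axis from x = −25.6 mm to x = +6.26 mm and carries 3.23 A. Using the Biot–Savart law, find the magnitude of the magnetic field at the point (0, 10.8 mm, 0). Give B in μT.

For a finite straight segment, B = (μ₀I/4πd)(sinθ₁ + sinθ₂), where θ₁, θ₂ are the angles from the perpendicular to each end.
The perpendicular distance is d = 0.0108 m; the end-offsets along the wire are a = 0.0256 m and b = 0.00626 m.
sinθ₁ = 0.0256/√(0.0256²+0.0108²) = 0.9214; sinθ₂ = 0.00626/√(0.00626²+0.0108²) = 0.5015.
B = (4π×10⁻⁷ × 3.23) / (4π × 0.0108) × (0.9214 + 0.5015) = 4.26×10⁻⁵ T.

B ≈ 42.6 μT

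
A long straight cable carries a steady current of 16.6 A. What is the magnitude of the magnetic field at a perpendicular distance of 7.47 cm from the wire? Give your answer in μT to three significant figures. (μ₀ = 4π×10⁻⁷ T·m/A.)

B ≈ 44.4 μT

For an infinitely long straight wire, B = μ₀I/(2πd).
B = (4π×10⁻⁷ × 16.6) / (2π × 0.0747) = 4.44×10⁻⁵ T.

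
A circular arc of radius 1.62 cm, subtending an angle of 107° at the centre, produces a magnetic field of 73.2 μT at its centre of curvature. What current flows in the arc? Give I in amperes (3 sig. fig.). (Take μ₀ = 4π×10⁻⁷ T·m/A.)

I ≈ 6.35 A

For a circular arc, B = μ₀Iφ/(4πR) with φ in radians; here φ = 1.868 rad.
So I = 4πRB/(μ₀φ) = 4π × 0.0162 × 7.32×10⁻⁵ / (4π×10⁻⁷ × 1.868) = 6.35 A.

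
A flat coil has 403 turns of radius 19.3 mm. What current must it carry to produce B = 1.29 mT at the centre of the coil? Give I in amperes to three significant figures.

For an N-turn coil, B = Nμ₀I/(2R) with R = 0.0193 m, so I = 2RB/(Nμ₀) = 2 × 0.0193 × 1.29×10⁻³ / (403 × 4π×10⁻⁷) = 9.83×10⁻² A.

I ≈ 0.0983 A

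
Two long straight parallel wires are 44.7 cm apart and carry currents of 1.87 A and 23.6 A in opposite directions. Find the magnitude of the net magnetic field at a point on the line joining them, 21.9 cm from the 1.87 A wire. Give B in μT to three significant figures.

B ≈ 22.4 μT

Each long wire gives B = μ₀I/(2πd). Distances are d₁ = 0.219 m and d₂ = 0.228 m.
B₁ = 1.71×10⁻⁶ T, B₂ = 2.07×10⁻⁵ T.
Between antiparallel currents both contributions point the same way, so they add. B = B₁ + B₂ = 1.71×10⁻⁶ + 2.07×10⁻⁵ = 2.24×10⁻⁵ T.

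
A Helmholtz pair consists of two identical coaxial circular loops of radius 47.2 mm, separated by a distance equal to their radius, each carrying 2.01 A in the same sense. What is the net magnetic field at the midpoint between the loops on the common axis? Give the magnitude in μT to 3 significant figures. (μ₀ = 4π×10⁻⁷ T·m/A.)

B ≈ 38.3 μT

Each loop contributes B = μ₀IR²/[2(R²+z²)^(3/2)] on the axis, with z measured from that loop.
Loop 1 (z = 0.0236 m): B₁ = 1.91×10⁻⁵ T. Loop 2 (z = 0.0236 m): B₂ = 1.91×10⁻⁵ T.
The fields add: B = B₁ + B₂ = 3.83×10⁻⁵ T.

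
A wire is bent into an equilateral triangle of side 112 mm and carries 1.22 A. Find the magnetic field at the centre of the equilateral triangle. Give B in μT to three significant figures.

B ≈ 19.6 μT

Each side is a finite straight segment at perpendicular distance d = a/(2 tan(π/3)) = 0.03233 m from the centre, with end-angles ±π/3.
One side contributes B₁ = (μ₀I/4πd)·2 sin(π/3) = 6.54×10⁻⁶ T.
All 3 sides add in the same direction: B = 3 × 6.54×10⁻⁶ = 1.96×10⁻⁵ T.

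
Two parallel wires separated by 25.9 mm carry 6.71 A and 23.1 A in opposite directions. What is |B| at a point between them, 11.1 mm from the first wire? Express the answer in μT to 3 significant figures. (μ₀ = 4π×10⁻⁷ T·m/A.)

B ≈ 433 μT

Each long wire gives B = μ₀I/(2πd). Distances are d₁ = 0.0111 m and d₂ = 0.0148 m.
B₁ = 1.21×10⁻⁴ T, B₂ = 3.12×10⁻⁴ T.
Between antiparallel currents both contributions point the same way, so they add. B = B₁ + B₂ = 1.21×10⁻⁴ + 3.12×10⁻⁴ = 4.33×10⁻⁴ T.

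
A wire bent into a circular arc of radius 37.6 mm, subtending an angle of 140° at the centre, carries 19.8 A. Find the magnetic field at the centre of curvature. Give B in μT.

B ≈ 129 μT

The Biot–Savart field of a circular arc at its centre is B = μ₀Iφ/(4πR), with φ = 2.443 rad.
B = (4π×10⁻⁷ × 19.8 × 2.443) / (4π × 0.0376) = 1.29×10⁻⁴ T.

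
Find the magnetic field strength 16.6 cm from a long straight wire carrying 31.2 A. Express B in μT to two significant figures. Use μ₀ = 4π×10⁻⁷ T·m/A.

B ≈ 38 μT

For an infinitely long straight wire, B = μ₀I/(2πd).
B = (4π×10⁻⁷ × 31.2) / (2π × 0.166) = 3.76×10⁻⁵ T.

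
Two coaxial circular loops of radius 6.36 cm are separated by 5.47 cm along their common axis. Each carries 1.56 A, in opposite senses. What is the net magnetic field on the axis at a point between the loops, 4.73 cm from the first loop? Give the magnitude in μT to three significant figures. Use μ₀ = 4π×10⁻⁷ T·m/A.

B ≈ 7.14 μT

Each loop contributes B = μ₀IR²/[2(R²+z²)^(3/2)] on the axis, with z measured from that loop.
Loop 1 (z = 0.0473 m): B₁ = 7.96×10⁻⁶ T. Loop 2 (z = 0.0074 m): B₂ = 1.51×10⁻⁵ T.
The fields oppose: B = |B₁ − B₂| = 7.14×10⁻⁶ T.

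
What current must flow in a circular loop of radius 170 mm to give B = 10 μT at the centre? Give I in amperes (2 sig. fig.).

I ≈ 2.7 A

At the centre of a circular loop B = μ₀I/(2R), so I = 2RB/μ₀.
With R = 0.17 m, I = 2 × 0.17 × 1.00×10⁻⁵ / (4π×10⁻⁷) = 2.71 A.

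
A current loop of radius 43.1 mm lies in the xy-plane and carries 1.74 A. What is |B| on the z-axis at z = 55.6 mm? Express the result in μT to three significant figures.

On the axis of a circular loop, B = μ₀IR² / [2(R²+z²)^(3/2)].
R² + z² = (0.0431)² + (0.0556)² = 0.004949 m², and (R²+z²)^(3/2) = 3.48×10⁻⁴ m³.
B = (4π×10⁻⁷ × 1.74 × 0.001858) / (2 × 3.48×10⁻⁴) = 5.83×10⁻⁶ T.

B ≈ 5.83 μT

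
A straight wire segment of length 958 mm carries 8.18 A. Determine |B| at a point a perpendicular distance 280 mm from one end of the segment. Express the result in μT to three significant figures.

For a finite straight segment, B = (μ₀I/4πd)(sinθ₁ + sinθ₂), where θ₁, θ₂ are the angles from the perpendicular to each end.
The perpendicular foot is at one end, so the two end-offsets along the wire are 0 and L = 0.958 m.
sinθ₁ = 0/√(0²+0.28²) = 0.0000; sinθ₂ = 0.958/√(0.958²+0.28²) = 0.9598.
B = (4π×10⁻⁷ × 8.18) / (4π × 0.28) × (0.0000 + 0.9598) = 2.80×10⁻⁶ T.

B ≈ 2.80 μT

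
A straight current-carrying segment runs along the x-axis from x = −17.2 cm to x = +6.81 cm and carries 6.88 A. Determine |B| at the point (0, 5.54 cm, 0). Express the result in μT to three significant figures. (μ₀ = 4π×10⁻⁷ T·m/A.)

B ≈ 21.5 μT

For a finite straight segment, B = (μ₀I/4πd)(sinθ₁ + sinθ₂), where θ₁, θ₂ are the angles from the perpendicular to each end.
The perpendicular distance is d = 0.0554 m; the end-offsets along the wire are a = 0.172 m and b = 0.0681 m.
sinθ₁ = 0.172/√(0.172²+0.0554²) = 0.9518; sinθ₂ = 0.0681/√(0.0681²+0.0554²) = 0.7757.
B = (4π×10⁻⁷ × 6.88) / (4π × 0.0554) × (0.9518 + 0.7757) = 2.15×10⁻⁵ T.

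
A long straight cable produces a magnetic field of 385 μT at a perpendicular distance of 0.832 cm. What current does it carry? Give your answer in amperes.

I ≈ 16.0 A

For a long straight wire B = μ₀I/(2πd), so I = 2πdB/μ₀.
I = 2π × 0.00832 × 3.85×10⁻⁴ / (4π×10⁻⁷) = 16.0 A.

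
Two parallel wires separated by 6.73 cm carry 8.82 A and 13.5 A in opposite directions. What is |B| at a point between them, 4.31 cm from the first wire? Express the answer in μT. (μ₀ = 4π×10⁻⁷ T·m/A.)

B ≈ 152 μT

Each long wire gives B = μ₀I/(2πd). Distances are d₁ = 0.0431 m and d₂ = 0.0242 m.
B₁ = 4.09×10⁻⁵ T, B₂ = 1.12×10⁻⁴ T.
Between antiparallel currents both contributions point the same way, so they add. B = B₁ + B₂ = 4.09×10⁻⁵ + 1.12×10⁻⁴ = 1.52×10⁻⁴ T.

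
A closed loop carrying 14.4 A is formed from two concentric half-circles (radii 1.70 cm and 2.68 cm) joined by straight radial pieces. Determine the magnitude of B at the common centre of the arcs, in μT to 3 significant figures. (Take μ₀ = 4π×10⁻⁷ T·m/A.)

B ≈ 97.3 μT

The radial connectors point toward the centre, so dl × r̂ = 0 and they contribute nothing.
Each semicircle gives μ₀I/(4R): inner arc 2.66×10⁻⁴ T, outer arc 1.69×10⁻⁴ T.
The two arcs carry current in opposite angular senses, so their fields oppose: B = |2.66×10⁻⁴ − 1.69×10⁻⁴| = 9.73×10⁻⁵ T.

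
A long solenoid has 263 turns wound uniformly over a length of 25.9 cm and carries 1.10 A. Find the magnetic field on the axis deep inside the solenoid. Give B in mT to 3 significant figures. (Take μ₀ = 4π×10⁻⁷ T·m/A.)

B ≈ 1.40 mT

Inside a long solenoid, B = μ₀nI with n = 1015 turns/m.
B = 4π×10⁻⁷ × 1015 × 1.10 = 1.40×10⁻³ T.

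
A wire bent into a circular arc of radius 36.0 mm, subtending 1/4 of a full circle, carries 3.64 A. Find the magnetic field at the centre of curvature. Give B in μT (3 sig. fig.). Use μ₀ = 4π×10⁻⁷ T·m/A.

The Biot–Savart field of a circular arc at its centre is B = μ₀Iφ/(4πR), with φ = 1.571 rad.
B = (4π×10⁻⁷ × 3.64 × 1.571) / (4π × 0.036) = 1.59×10⁻⁵ T.

B ≈ 15.9 μT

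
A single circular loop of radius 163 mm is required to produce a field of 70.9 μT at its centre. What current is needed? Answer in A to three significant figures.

I ≈ 18.4 A

At the centre of a circular loop B = μ₀I/(2R), so I = 2RB/μ₀.
With R = 0.163 m, I = 2 × 0.163 × 7.09×10⁻⁵ / (4π×10⁻⁷) = 18.4 A.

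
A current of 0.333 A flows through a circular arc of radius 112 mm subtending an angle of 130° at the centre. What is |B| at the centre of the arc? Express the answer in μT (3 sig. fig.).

B ≈ 0.675 μT

The Biot–Savart field of a circular arc at its centre is B = μ₀Iφ/(4πR), with φ = 2.269 rad.
B = (4π×10⁻⁷ × 0.333 × 2.269) / (4π × 0.112) = 6.75×10⁻⁷ T.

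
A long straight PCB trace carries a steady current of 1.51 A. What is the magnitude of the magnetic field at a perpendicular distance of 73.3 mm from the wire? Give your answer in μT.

For an infinitely long straight wire, B = μ₀I/(2πd).
B = (4π×10⁻⁷ × 1.51) / (2π × 0.0733) = 4.12×10⁻⁶ T.

B ≈ 4.12 μT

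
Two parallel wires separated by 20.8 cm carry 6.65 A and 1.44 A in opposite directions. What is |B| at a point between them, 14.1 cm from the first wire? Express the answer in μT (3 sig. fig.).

Each long wire gives B = μ₀I/(2πd). Distances are d₁ = 0.141 m and d₂ = 0.067 m.
B₁ = 9.43×10⁻⁶ T, B₂ = 4.30×10⁻⁶ T.
Between antiparallel currents both contributions point the same way, so they add. B = B₁ + B₂ = 9.43×10⁻⁶ + 4.30×10⁻⁶ = 1.37×10⁻⁵ T.

B ≈ 13.7 μT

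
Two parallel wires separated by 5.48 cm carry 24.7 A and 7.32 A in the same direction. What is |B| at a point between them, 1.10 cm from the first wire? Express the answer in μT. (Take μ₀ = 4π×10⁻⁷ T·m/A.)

B ≈ 416 μT

Each long wire gives B = μ₀I/(2πd). Distances are d₁ = 0.011 m and d₂ = 0.0438 m.
B₁ = 4.49×10⁻⁴ T, B₂ = 3.34×10⁻⁵ T.
Between parallel currents the two contributions point in opposite directions, so they subtract. B = |B₁ − B₂| = |4.49×10⁻⁴ − 3.34×10⁻⁵| = 4.16×10⁻⁴ T.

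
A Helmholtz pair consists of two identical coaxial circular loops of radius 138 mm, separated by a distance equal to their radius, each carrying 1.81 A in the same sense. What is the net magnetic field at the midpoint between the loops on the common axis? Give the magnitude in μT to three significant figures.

B ≈ 11.8 μT

Each loop contributes B = μ₀IR²/[2(R²+z²)^(3/2)] on the axis, with z measured from that loop.
Loop 1 (z = 0.069 m): B₁ = 5.90×10⁻⁶ T. Loop 2 (z = 0.069 m): B₂ = 5.90×10⁻⁶ T.
The fields add: B = B₁ + B₂ = 1.18×10⁻⁵ T.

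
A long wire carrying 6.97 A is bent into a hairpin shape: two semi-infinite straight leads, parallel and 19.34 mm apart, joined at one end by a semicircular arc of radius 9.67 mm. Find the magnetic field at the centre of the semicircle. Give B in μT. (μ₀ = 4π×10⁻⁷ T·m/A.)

B ≈ 371 μT

The semicircular arc contributes B_arc = μ₀I·π/(4πR) = μ₀I/(4R) = 2.26×10⁻⁴ T.
Each semi-infinite lead is at perpendicular distance R = 0.00967 m from the centre, with the perpendicular foot at its near end, so it contributes μ₀I/(4πR); both point the same way, together 1.44×10⁻⁴ T.
Arc and leads all point the same direction: B = 2.26×10⁻⁴ + 1.44×10⁻⁴ = 3.71×10⁻⁴ T.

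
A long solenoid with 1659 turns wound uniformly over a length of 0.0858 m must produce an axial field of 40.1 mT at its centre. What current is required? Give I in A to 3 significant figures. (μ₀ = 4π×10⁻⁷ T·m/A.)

I ≈ 1.65 A

Inside a long solenoid B = μ₀nI with n = 1.934×10⁴ m⁻¹, so I = B/(μ₀n).
I = 4.01×10⁻² / (4π×10⁻⁷ × 1.934×10⁴) = 1.65 A.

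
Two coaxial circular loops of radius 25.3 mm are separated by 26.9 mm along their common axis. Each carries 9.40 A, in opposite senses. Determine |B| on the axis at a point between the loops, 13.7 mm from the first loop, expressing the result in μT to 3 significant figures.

Each loop contributes B = μ₀IR²/[2(R²+z²)^(3/2)] on the axis, with z measured from that loop.
Loop 1 (z = 0.0137 m): B₁ = 1.59×10⁻⁴ T. Loop 2 (z = 0.0132 m): B₂ = 1.63×10⁻⁴ T.
The fields oppose: B = |B₁ − B₂| = 3.95×10⁻⁶ T.

B ≈ 3.95 μT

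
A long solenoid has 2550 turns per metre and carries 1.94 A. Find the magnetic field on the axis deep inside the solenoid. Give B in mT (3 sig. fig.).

Inside a long solenoid, B = μ₀nI with n = 2550 turns/m.
B = 4π×10⁻⁷ × 2550 × 1.94 = 6.22×10⁻³ T.

B ≈ 6.22 mT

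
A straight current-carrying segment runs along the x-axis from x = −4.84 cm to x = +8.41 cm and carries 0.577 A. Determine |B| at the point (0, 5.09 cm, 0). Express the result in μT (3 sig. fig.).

For a finite straight segment, B = (μ₀I/4πd)(sinθ₁ + sinθ₂), where θ₁, θ₂ are the angles from the perpendicular to each end.
The perpendicular distance is d = 0.0509 m; the end-offsets along the wire are a = 0.0484 m and b = 0.0841 m.
sinθ₁ = 0.0484/√(0.0484²+0.0509²) = 0.6891; sinθ₂ = 0.0841/√(0.0841²+0.0509²) = 0.8555.
B = (4π×10⁻⁷ × 0.577) / (4π × 0.0509) × (0.6891 + 0.8555) = 1.75×10⁻⁶ T.

B ≈ 1.75 μT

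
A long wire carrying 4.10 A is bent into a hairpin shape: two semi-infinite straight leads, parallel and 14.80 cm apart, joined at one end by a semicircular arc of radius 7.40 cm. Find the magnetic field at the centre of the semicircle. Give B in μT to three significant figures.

The semicircular arc contributes B_arc = μ₀I·π/(4πR) = μ₀I/(4R) = 1.74×10⁻⁵ T.
Each semi-infinite lead is at perpendicular distance R = 0.074 m from the centre, with the perpendicular foot at its near end, so it contributes μ₀I/(4πR); both point the same way, together 1.11×10⁻⁵ T.
Arc and leads all point the same direction: B = 1.74×10⁻⁵ + 1.11×10⁻⁵ = 2.85×10⁻⁵ T.

B ≈ 28.5 μT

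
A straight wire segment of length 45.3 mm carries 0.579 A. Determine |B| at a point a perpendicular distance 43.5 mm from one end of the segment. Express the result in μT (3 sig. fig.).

For a finite straight segment, B = (μ₀I/4πd)(sinθ₁ + sinθ₂), where θ₁, θ₂ are the angles from the perpendicular to each end.
The perpendicular foot is at one end, so the two end-offsets along the wire are 0 and L = 0.0453 m.
sinθ₁ = 0/√(0²+0.0435²) = 0.0000; sinθ₂ = 0.0453/√(0.0453²+0.0435²) = 0.7213.
B = (4π×10⁻⁷ × 0.579) / (4π × 0.0435) × (0.0000 + 0.7213) = 9.60×10⁻⁷ T.

B ≈ 0.960 μT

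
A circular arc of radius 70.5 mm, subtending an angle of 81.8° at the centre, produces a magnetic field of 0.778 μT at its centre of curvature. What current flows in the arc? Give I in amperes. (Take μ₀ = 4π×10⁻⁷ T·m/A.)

For a circular arc, B = μ₀Iφ/(4πR) with φ in radians; here φ = 1.428 rad.
So I = 4πRB/(μ₀φ) = 4π × 0.0705 × 7.78×10⁻⁷ / (4π×10⁻⁷ × 1.428) = 0.384 A.

I ≈ 0.384 A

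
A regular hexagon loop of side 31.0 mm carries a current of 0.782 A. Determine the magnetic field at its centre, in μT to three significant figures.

Each side is a finite straight segment at perpendicular distance d = a/(2 tan(π/6)) = 0.02685 m from the centre, with end-angles ±π/6.
One side contributes B₁ = (μ₀I/4πd)·2 sin(π/6) = 2.91×10⁻⁶ T.
All 6 sides add in the same direction: B = 6 × 2.91×10⁻⁶ = 1.75×10⁻⁵ T.

B ≈ 17.5 μT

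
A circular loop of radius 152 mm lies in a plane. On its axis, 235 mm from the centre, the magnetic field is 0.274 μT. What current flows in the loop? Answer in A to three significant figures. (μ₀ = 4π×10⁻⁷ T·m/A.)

On the axis of a loop, B = μ₀IR²/[2(R²+z²)^(3/2)], so I = 2B(R²+z²)^(3/2)/(μ₀R²).
R² + z² = 0.0231 + 0.05523 = 0.07833 m²; raised to 3/2 gives 2.19×10⁻² m³.
I = 2 × 2.74×10⁻⁷ × 2.19×10⁻² / (1.26×10⁻⁶ × 0.0231) = 0.414 A.

I ≈ 0.414 A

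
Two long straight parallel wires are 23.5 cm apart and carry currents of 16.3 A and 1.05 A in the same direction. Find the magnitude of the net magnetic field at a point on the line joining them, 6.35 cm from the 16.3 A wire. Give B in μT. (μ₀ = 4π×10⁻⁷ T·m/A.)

Each long wire gives B = μ₀I/(2πd). Distances are d₁ = 0.0635 m and d₂ = 0.1715 m.
B₁ = 5.13×10⁻⁵ T, B₂ = 1.22×10⁻⁶ T.
Between parallel currents the two contributions point in opposite directions, so they subtract. B = |B₁ − B₂| = |5.13×10⁻⁵ − 1.22×10⁻⁶| = 5.01×10⁻⁵ T.

B ≈ 50.1 μT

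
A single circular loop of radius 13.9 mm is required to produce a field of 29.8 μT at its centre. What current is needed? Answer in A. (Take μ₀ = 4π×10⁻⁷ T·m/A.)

At the centre of a circular loop B = μ₀I/(2R), so I = 2RB/μ₀.
With R = 0.0139 m, I = 2 × 0.0139 × 2.98×10⁻⁵ / (4π×10⁻⁷) = 0.659 A.

I ≈ 0.659 A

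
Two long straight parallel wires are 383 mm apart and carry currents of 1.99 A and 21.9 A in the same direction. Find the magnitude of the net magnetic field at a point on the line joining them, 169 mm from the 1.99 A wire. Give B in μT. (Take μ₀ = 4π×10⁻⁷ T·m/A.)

Each long wire gives B = μ₀I/(2πd). Distances are d₁ = 0.169 m and d₂ = 0.214 m.
B₁ = 2.36×10⁻⁶ T, B₂ = 2.05×10⁻⁵ T.
Between parallel currents the two contributions point in opposite directions, so they subtract. B = |B₁ − B₂| = |2.36×10⁻⁶ − 2.05×10⁻⁵| = 1.81×10⁻⁵ T.

B ≈ 18.1 μT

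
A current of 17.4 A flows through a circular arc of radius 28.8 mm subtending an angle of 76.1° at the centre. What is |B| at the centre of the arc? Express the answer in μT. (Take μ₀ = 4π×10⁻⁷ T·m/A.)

B ≈ 80.2 μT

The Biot–Savart field of a circular arc at its centre is B = μ₀Iφ/(4πR), with φ = 1.328 rad.
B = (4π×10⁻⁷ × 17.4 × 1.328) / (4π × 0.0288) = 8.02×10⁻⁵ T.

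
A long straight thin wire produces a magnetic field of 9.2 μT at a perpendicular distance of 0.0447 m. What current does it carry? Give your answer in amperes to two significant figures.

I ≈ 2.1 A

For a long straight wire B = μ₀I/(2πd), so I = 2πdB/μ₀.
I = 2π × 0.0447 × 9.20×10⁻⁶ / (4π×10⁻⁷) = 2.06 A.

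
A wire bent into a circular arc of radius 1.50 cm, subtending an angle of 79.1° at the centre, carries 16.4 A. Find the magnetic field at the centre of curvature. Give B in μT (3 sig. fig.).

The Biot–Savart field of a circular arc at its centre is B = μ₀Iφ/(4πR), with φ = 1.381 rad.
B = (4π×10⁻⁷ × 16.4 × 1.381) / (4π × 0.015) = 1.51×10⁻⁴ T.

B ≈ 151 μT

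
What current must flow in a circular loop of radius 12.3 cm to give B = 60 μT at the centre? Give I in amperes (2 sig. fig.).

At the centre of a circular loop B = μ₀I/(2R), so I = 2RB/μ₀.
With R = 0.123 m, I = 2 × 0.123 × 6.00×10⁻⁵ / (4π×10⁻⁷) = 11.7 A.

I ≈ 12 A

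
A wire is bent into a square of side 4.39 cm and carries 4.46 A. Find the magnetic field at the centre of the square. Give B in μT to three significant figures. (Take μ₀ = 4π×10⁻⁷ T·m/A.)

B ≈ 115 μT

Each side is a finite straight segment at perpendicular distance d = a/(2 tan(π/4)) = 0.02195 m from the centre, with end-angles ±π/4.
One side contributes B₁ = (μ₀I/4πd)·2 sin(π/4) = 2.87×10⁻⁵ T.
All 4 sides add in the same direction: B = 4 × 2.87×10⁻⁵ = 1.15×10⁻⁴ T.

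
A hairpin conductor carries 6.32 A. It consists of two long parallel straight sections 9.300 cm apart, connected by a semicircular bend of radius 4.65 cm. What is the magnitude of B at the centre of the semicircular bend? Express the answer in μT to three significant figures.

B ≈ 69.9 μT

The semicircular arc contributes B_arc = μ₀I·π/(4πR) = μ₀I/(4R) = 4.27×10⁻⁵ T.
Each semi-infinite lead is at perpendicular distance R = 0.0465 m from the centre, with the perpendicular foot at its near end, so it contributes μ₀I/(4πR); both point the same way, together 2.72×10⁻⁵ T.
Arc and leads all point the same direction: B = 4.27×10⁻⁵ + 2.72×10⁻⁵ = 6.99×10⁻⁵ T.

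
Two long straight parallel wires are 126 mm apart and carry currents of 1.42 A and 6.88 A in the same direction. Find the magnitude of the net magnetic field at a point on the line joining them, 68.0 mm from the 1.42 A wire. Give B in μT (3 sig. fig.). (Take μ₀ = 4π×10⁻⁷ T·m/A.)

Each long wire gives B = μ₀I/(2πd). Distances are d₁ = 0.068 m and d₂ = 0.058 m.
B₁ = 4.18×10⁻⁶ T, B₂ = 2.37×10⁻⁵ T.
Between parallel currents the two contributions point in opposite directions, so they subtract. B = |B₁ − B₂| = |4.18×10⁻⁶ − 2.37×10⁻⁵| = 1.95×10⁻⁵ T.

B ≈ 19.5 μT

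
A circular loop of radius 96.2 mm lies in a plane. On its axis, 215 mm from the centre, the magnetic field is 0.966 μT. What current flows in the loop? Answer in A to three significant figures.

I ≈ 2.17 A

On the axis of a loop, B = μ₀IR²/[2(R²+z²)^(3/2)], so I = 2B(R²+z²)^(3/2)/(μ₀R²).
R² + z² = 0.009254 + 0.04622 = 0.05548 m²; raised to 3/2 gives 1.31×10⁻² m³.
I = 2 × 9.66×10⁻⁷ × 1.31×10⁻² / (1.26×10⁻⁶ × 0.009254) = 2.17 A.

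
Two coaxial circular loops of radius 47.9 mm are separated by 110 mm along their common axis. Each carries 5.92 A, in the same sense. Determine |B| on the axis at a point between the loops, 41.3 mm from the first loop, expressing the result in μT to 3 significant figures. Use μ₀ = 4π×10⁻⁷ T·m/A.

Each loop contributes B = μ₀IR²/[2(R²+z²)^(3/2)] on the axis, with z measured from that loop.
Loop 1 (z = 0.0413 m): B₁ = 3.37×10⁻⁵ T. Loop 2 (z = 0.0687 m): B₂ = 1.45×10⁻⁵ T.
The fields add: B = B₁ + B₂ = 4.83×10⁻⁵ T.

B ≈ 48.3 μT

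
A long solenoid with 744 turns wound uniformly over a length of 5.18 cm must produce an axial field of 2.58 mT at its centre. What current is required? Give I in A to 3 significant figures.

I ≈ 0.143 A

Inside a long solenoid B = μ₀nI with n = 1.436×10⁴ m⁻¹, so I = B/(μ₀n).
I = 2.58×10⁻³ / (4π×10⁻⁷ × 1.436×10⁴) = 0.143 A.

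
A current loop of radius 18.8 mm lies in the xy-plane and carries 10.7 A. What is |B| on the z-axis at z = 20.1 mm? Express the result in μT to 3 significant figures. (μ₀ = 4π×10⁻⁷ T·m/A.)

On the axis of a circular loop, B = μ₀IR² / [2(R²+z²)^(3/2)].
R² + z² = (0.0188)² + (0.0201)² = 0.0007575 m², and (R²+z²)^(3/2) = 2.08×10⁻⁵ m³.
B = (4π×10⁻⁷ × 10.7 × 0.0003534) / (2 × 2.08×10⁻⁵) = 1.14×10⁻⁴ T.

B ≈ 114 μT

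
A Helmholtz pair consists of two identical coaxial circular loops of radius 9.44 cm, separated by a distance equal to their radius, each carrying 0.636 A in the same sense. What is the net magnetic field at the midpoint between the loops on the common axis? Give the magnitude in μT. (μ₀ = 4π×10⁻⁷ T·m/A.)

Each loop contributes B = μ₀IR²/[2(R²+z²)^(3/2)] on the axis, with z measured from that loop.
Loop 1 (z = 0.0472 m): B₁ = 3.03×10⁻⁶ T. Loop 2 (z = 0.0472 m): B₂ = 3.03×10⁻⁶ T.
The fields add: B = B₁ + B₂ = 6.06×10⁻⁶ T.

B ≈ 6.06 μT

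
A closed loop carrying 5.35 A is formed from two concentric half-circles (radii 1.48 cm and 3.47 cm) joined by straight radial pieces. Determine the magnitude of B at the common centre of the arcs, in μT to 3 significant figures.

The radial connectors point toward the centre, so dl × r̂ = 0 and they contribute nothing.
Each semicircle gives μ₀I/(4R): inner arc 1.14×10⁻⁴ T, outer arc 4.84×10⁻⁵ T.
The two arcs carry current in opposite angular senses, so their fields oppose: B = |1.14×10⁻⁴ − 4.84×10⁻⁵| = 6.51×10⁻⁵ T.

B ≈ 65.1 μT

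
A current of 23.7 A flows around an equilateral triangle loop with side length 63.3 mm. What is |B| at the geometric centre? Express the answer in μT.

B ≈ 674 μT

Each side is a finite straight segment at perpendicular distance d = a/(2 tan(π/3)) = 0.01827 m from the centre, with end-angles ±π/3.
One side contributes B₁ = (μ₀I/4πd)·2 sin(π/3) = 2.25×10⁻⁴ T.
All 3 sides add in the same direction: B = 3 × 2.25×10⁻⁴ = 6.74×10⁻⁴ T.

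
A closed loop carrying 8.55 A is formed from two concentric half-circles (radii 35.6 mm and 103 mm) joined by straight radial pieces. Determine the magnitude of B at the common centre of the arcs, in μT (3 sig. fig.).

B ≈ 49.4 μT

The radial connectors point toward the centre, so dl × r̂ = 0 and they contribute nothing.
Each semicircle gives μ₀I/(4R): inner arc 7.55×10⁻⁵ T, outer arc 2.61×10⁻⁵ T.
The two arcs carry current in opposite angular senses, so their fields oppose: B = |7.55×10⁻⁵ − 2.61×10⁻⁵| = 4.94×10⁻⁵ T.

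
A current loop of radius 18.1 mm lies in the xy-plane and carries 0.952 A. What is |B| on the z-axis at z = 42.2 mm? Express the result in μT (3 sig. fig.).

On the axis of a circular loop, B = μ₀IR² / [2(R²+z²)^(3/2)].
R² + z² = (0.0181)² + (0.0422)² = 0.002108 m², and (R²+z²)^(3/2) = 9.68×10⁻⁵ m³.
B = (4π×10⁻⁷ × 0.952 × 0.0003276) / (2 × 9.68×10⁻⁵) = 2.02×10⁻⁶ T.

B ≈ 2.02 μT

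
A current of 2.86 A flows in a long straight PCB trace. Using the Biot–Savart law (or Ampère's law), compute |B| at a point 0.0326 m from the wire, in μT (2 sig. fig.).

B ≈ 18 μT

For an infinitely long straight wire, B = μ₀I/(2πd).
B = (4π×10⁻⁷ × 2.86) / (2π × 0.0326) = 1.75×10⁻⁵ T.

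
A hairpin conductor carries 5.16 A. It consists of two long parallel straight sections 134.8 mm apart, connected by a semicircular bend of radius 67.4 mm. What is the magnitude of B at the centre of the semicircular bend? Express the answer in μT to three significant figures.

B ≈ 39.4 μT

The semicircular arc contributes B_arc = μ₀I·π/(4πR) = μ₀I/(4R) = 2.41×10⁻⁵ T.
Each semi-infinite lead is at perpendicular distance R = 0.0674 m from the centre, with the perpendicular foot at its near end, so it contributes μ₀I/(4πR); both point the same way, together 1.53×10⁻⁵ T.
Arc and leads all point the same direction: B = 2.41×10⁻⁵ + 1.53×10⁻⁵ = 3.94×10⁻⁵ T.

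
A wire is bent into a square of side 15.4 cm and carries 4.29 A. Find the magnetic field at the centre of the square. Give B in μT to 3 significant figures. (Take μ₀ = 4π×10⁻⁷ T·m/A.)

Each side is a finite straight segment at perpendicular distance d = a/(2 tan(π/4)) = 0.077 m from the centre, with end-angles ±π/4.
One side contributes B₁ = (μ₀I/4πd)·2 sin(π/4) = 7.88×10⁻⁶ T.
All 4 sides add in the same direction: B = 4 × 7.88×10⁻⁶ = 3.15×10⁻⁵ T.

B ≈ 31.5 μT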